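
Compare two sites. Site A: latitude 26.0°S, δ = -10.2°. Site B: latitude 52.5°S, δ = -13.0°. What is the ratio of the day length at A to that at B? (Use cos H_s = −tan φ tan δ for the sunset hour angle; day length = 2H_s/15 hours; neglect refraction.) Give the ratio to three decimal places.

A: H_s = arccos(−tan -26.0° · tan -10.2°) = 95.03°, so 2H_s/15 = 12.6707 h.
B: H_s = arccos(−tan -52.5° · tan -13.0°) = 107.51°, so 2H_s/15 = 14.3347 h.
Ratio A/B = 12.6707 / 14.3347 = 0.8839.

0.884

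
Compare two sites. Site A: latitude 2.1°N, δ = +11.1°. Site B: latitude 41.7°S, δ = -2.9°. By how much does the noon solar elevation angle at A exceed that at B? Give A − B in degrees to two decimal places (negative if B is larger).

+29.80°

A: 90° − |2.1 − (11.1)| = 81.00°.
B: 90° − |-41.7 − (-2.9)| = 51.20°.
A − B = 81.00 − 51.20 = 29.80°.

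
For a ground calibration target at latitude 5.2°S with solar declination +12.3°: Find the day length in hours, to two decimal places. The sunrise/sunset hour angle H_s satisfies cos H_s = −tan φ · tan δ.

11.85 hours

The sunset hour angle satisfies cos H_s = −tan φ tan δ = 0.0198, giving H_s = 88.87°.
Day length = 2 H_s / 15° h⁻¹ = 177.74° / 15 = 11.849 h.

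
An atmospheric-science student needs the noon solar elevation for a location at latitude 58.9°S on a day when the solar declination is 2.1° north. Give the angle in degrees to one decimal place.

At local solar noon the hour angle is zero, so the elevation is 90° − |φ − δ| = 90° − |-58.9° − (2.1°)| = 90° − 61.0° = 29.0°.

29.0°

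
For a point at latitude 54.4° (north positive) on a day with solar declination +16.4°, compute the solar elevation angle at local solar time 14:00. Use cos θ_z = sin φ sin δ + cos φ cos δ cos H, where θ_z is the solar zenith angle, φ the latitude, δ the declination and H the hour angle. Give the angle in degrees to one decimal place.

45.5°

Hour angle H = 15° × (14 − 12) = 30.00°.
cos θ_z = sin φ sin δ + cos φ cos δ cos H = (0.8131)(0.2823) + (0.5821)(0.9593)(0.8660) = 0.7131.
θ_z = arccos(0.7131) = 44.51°, so the elevation is 90° − 44.51° = 45.49°.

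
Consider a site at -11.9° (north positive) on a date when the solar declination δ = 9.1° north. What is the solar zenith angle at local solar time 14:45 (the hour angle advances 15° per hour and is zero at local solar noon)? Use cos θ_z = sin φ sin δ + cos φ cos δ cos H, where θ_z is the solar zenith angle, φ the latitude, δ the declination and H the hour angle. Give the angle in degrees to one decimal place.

46.1°

Hour angle H = 15° × (14.75 − 12) = 41.25°.
With φ = -11.9°, δ = 9.1°, H = 41.25°: sin φ sin δ = -0.0326, cos φ cos δ cos H = 0.7264, so cos θ_z = 0.6938.
θ_z = arccos(0.6938) = 46.07°.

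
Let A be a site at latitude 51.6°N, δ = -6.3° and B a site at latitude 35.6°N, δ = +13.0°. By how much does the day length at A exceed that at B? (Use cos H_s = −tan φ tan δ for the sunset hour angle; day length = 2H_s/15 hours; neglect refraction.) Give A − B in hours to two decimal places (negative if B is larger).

A: H_s = arccos(−tan 51.6° · tan -6.3°) = 81.99°, so 2H_s/15 = 10.9320 h.
B: H_s = arccos(−tan 35.6° · tan 13.0°) = 99.51°, so 2H_s/15 = 13.2680 h.
A − B = 10.9320 − 13.2680 = -2.3360 h.

-2.34 h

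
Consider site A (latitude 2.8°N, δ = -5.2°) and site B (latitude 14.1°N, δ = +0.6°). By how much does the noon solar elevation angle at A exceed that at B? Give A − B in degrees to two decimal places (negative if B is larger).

A: 90° − |2.8 − (-5.2)| = 82.00°.
B: 90° − |14.1 − (0.6)| = 76.50°.
A − B = 82.00 − 76.50 = 5.50°.

+5.50°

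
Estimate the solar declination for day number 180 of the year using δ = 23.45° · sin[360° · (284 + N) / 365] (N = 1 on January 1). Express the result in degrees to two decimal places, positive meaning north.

360 × (284 + 180) / 365 = 457.644°; sin(457.644°) = 0.9911.
δ = 23.45 × 0.9911 = 23.241° ≈ +23.24°.

+23.24°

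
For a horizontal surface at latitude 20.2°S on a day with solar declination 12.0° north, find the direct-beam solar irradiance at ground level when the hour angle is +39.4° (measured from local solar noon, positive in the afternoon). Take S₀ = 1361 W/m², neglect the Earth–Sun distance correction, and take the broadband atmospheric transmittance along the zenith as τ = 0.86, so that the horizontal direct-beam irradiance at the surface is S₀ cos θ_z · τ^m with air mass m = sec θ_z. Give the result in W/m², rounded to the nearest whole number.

685 W/m²

cos θ_z = sin φ sin δ + cos φ cos δ cos H = (-0.3453)(0.2079) + (0.9385)(0.9781)(0.7727) = 0.6375.
Air mass m = 1/cos θ_z = 1/0.6375 = 1.569; τ^m = 0.86^1.569 = 0.7893.
Surface direct beam = 1361 × 0.6375 × 0.7893 = 684.83 W/m².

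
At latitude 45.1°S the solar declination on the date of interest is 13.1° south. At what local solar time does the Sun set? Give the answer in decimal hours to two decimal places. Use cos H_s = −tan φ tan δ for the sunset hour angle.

18.90 h

−tan φ tan δ = −(-1.0035)(-0.2327) = -0.2335; H_s = arccos(-0.2335) = 103.50°.
Sunset is at 12 + H_s/15 = 12 + 6.900 = 18.900 h local solar time.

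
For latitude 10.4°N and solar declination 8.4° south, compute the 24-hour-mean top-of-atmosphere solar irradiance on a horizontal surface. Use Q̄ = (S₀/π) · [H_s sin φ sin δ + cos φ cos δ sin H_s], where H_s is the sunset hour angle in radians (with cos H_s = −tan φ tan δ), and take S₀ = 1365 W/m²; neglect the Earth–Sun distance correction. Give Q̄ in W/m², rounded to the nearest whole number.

405 W/m²

cos H_s = −tan(10.4°) · tan(-8.4°) = 0.0271, so H_s = arccos(0.0271) = 88.45°. In radians, H_s = 1.5437.
H_s sin φ sin δ = 1.5437 × 0.1805 × -0.1461 = -0.0407.
cos φ cos δ sin H_s = 0.9836 × 0.9893 × 0.9996 = 0.9727.
Q̄ = (1365/π) × (-0.0407 + 0.9727) = 434.49 × 0.9320 = 404.94 W/m².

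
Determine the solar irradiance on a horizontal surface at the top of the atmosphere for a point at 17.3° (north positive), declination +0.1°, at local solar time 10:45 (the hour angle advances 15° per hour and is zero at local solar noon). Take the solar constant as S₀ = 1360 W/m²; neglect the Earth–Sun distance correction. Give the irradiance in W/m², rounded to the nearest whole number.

Hour angle H = 15° × (10.75 − 12) = -18.75°.
With φ = 17.3°, δ = 0.1°, H = -18.75°: sin φ sin δ = 0.0005, cos φ cos δ cos H = 0.9041, so cos θ_z = 0.9046.
Top-of-atmosphere irradiance = S₀ cos θ_z = 1360 × 0.9046 = 1230.26 W/m².

1230 W/m²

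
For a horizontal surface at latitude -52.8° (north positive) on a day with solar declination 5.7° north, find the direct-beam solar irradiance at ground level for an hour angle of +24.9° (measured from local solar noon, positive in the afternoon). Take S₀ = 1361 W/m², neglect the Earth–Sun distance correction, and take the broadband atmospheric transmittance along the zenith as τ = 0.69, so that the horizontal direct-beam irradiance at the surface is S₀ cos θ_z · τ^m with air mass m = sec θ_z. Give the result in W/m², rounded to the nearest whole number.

287 W/m²

With φ = -52.8°, δ = 5.7°, H = 24.90°: sin φ sin δ = -0.0791, cos φ cos δ cos H = 0.5457, so cos θ_z = 0.4666.
Air mass m = 1/cos θ_z = 1/0.4666 = 2.143; τ^m = 0.69^2.143 = 0.4515.
Surface direct beam = 1361 × 0.4666 × 0.4515 = 286.72 W/m².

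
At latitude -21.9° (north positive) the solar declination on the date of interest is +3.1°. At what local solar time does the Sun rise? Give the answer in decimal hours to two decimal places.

6.08 h

The sunset hour angle satisfies cos H_s = −tan φ tan δ = 0.0218, giving H_s = 88.75°.
Sunrise is at 12 − H_s/15 = 12 − 5.917 = 6.083 h local solar time.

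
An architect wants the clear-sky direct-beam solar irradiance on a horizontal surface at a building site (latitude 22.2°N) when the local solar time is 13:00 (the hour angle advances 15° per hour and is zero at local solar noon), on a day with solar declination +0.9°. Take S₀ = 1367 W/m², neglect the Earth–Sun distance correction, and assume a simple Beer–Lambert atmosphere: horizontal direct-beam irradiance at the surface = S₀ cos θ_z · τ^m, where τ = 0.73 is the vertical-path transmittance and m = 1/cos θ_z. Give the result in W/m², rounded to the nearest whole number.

867 W/m²

Hour angle H = 15° × (13 − 12) = 15.00°.
cos θ_z = sin(22.2°) sin(0.9°) + cos(22.2°) cos(0.9°) cos(15.00°) = 0.0059 + 0.8942 = 0.9001.
Air mass m = 1/cos θ_z = 1/0.9001 = 1.111; τ^m = 0.73^1.111 = 0.7049.
Surface direct beam = 1367 × 0.9001 × 0.7049 = 867.33 W/m².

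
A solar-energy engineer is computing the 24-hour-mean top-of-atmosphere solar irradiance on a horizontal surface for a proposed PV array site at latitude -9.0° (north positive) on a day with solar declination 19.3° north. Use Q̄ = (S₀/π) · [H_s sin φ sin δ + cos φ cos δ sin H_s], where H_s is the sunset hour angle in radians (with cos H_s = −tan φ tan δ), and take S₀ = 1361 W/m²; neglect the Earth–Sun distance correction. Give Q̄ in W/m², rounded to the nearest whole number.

369 W/m²

The sunset hour angle satisfies cos H_s = −tan φ tan δ = 0.0555, giving H_s = 86.82°. In radians, H_s = 1.5153.
H_s sin φ sin δ = 1.5153 × -0.1564 × 0.3305 = -0.0783.
cos φ cos δ sin H_s = 0.9877 × 0.9438 × 0.9985 = 0.9308.
Q̄ = (1361/π) × (-0.0783 + 0.9308) = 433.22 × 0.8525 = 369.32 W/m².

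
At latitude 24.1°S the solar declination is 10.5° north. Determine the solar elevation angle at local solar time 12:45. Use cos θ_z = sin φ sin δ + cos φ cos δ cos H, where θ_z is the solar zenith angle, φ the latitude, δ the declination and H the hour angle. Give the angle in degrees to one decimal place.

Hour angle H = 15° × (12.75 − 12) = 11.25°.
cos θ_z = sin φ sin δ + cos φ cos δ cos H = (-0.4083)(0.1822) + (0.9128)(0.9833)(0.9808) = 0.8059.
θ_z = arccos(0.8059) = 36.30°, so the elevation is 90° − 36.30° = 53.70°.

53.7°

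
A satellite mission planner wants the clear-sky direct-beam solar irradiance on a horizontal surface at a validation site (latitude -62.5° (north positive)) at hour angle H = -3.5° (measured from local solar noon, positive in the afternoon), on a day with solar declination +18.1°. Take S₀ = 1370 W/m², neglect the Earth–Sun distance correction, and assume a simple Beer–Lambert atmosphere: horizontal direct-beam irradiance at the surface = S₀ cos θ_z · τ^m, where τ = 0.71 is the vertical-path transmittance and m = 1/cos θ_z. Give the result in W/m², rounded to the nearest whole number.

27 W/m²

With φ = -62.5°, δ = 18.1°, H = -3.50°: sin φ sin δ = -0.2756, cos φ cos δ cos H = 0.4381, so cos θ_z = 0.1625.
Air mass m = 1/cos θ_z = 1/0.1625 = 6.154; τ^m = 0.71^6.154 = 0.1215.
Surface direct beam = 1370 × 0.1625 × 0.1215 = 27.05 W/m².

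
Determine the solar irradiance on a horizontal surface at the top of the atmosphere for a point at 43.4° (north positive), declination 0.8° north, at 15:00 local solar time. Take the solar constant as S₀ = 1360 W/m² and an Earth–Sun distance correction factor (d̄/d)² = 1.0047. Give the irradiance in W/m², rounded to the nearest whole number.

Hour angle H = 15° × (15 − 12) = 45.00°.
cos θ_z = sin(43.4°) sin(0.8°) + cos(43.4°) cos(0.8°) cos(45.00°) = 0.0096 + 0.5137 = 0.5233.
Top-of-atmosphere irradiance = S₀ (d̄/d)² cos θ_z = 1360 × 1.0047 × 0.5233 = 715.03 W/m².

715 W/m²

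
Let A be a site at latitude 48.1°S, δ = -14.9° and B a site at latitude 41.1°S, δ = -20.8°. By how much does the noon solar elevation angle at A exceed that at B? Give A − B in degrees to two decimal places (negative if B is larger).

-12.90°

A: 90° − |-48.1 − (-14.9)| = 56.80°.
B: 90° − |-41.1 − (-20.8)| = 69.70°.
A − B = 56.80 − 69.70 = -12.90°.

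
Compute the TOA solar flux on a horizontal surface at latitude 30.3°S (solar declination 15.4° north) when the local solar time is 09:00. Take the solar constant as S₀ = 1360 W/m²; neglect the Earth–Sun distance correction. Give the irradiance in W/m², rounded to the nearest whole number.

Hour angle H = 15° × (9 − 12) = -45.00°.
With φ = -30.3°, δ = 15.4°, H = -45.00°: sin φ sin δ = -0.1340, cos φ cos δ cos H = 0.5886, so cos θ_z = 0.4546.
Top-of-atmosphere irradiance = S₀ cos θ_z = 1360 × 0.4546 = 618.26 W/m².

618 W/m²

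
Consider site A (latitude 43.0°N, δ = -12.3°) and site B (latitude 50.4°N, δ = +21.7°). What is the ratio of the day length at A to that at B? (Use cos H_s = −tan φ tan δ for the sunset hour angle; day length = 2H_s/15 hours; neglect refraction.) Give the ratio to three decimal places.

0.659

A: H_s = arccos(−tan 43.0° · tan -12.3°) = 78.27°, so 2H_s/15 = 10.4360 h.
B: H_s = arccos(−tan 50.4° · tan 21.7°) = 118.75°, so 2H_s/15 = 15.8333 h.
Ratio A/B = 10.4360 / 15.8333 = 0.6591.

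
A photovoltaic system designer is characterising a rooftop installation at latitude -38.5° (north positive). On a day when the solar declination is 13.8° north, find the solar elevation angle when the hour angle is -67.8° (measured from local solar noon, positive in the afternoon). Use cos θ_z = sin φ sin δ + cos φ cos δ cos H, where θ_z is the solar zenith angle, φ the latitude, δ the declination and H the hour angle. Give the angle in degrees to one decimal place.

8.0°

With φ = -38.5°, δ = 13.8°, H = -67.80°: sin φ sin δ = -0.1485, cos φ cos δ cos H = 0.2872, so cos θ_z = 0.1387.
θ_z = arccos(0.1387) = 82.03°, so the elevation is 90° − 82.03° = 7.97°.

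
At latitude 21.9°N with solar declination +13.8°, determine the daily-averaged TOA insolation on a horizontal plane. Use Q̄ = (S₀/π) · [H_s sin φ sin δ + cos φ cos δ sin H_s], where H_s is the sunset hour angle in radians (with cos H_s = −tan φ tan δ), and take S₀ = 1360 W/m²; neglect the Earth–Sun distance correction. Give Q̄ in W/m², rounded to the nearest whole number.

452 W/m²

cos H_s = −tan(21.9°) · tan(13.8°) = -0.0987, so H_s = arccos(-0.0987) = 95.66°. In radians, H_s = 1.6696.
H_s sin φ sin δ = 1.6696 × 0.3730 × 0.2385 = 0.1485.
cos φ cos δ sin H_s = 0.9278 × 0.9711 × 0.9951 = 0.8966.
Q̄ = (1360/π) × (0.1485 + 0.8966) = 432.90 × 1.0451 = 452.42 W/m².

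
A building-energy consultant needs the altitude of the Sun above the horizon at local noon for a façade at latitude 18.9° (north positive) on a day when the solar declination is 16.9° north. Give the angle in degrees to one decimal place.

At local solar noon the hour angle is zero, so the elevation is 90° − |φ − δ| = 90° − |18.9° − (16.9°)| = 90° − 2.0° = 88.0°.

88.0°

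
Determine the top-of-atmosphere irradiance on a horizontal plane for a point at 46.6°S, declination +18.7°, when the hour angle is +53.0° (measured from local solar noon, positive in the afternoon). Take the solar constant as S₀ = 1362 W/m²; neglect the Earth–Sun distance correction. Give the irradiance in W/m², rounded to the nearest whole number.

216 W/m²

With φ = -46.6°, δ = 18.7°, H = 53.00°: sin φ sin δ = -0.2329, cos φ cos δ cos H = 0.3917, so cos θ_z = 0.1588.
Top-of-atmosphere irradiance = S₀ cos θ_z = 1362 × 0.1588 = 216.29 W/m².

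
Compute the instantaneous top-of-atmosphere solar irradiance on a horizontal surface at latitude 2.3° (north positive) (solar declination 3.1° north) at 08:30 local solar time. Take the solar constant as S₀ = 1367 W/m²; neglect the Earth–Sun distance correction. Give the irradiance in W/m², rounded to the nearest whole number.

Hour angle H = 15° × (8.5 − 12) = -52.50°.
With φ = 2.3°, δ = 3.1°, H = -52.50°: sin φ sin δ = 0.0022, cos φ cos δ cos H = 0.6074, so cos θ_z = 0.6096.
Top-of-atmosphere irradiance = S₀ cos θ_z = 1367 × 0.6096 = 833.32 W/m².

833 W/m²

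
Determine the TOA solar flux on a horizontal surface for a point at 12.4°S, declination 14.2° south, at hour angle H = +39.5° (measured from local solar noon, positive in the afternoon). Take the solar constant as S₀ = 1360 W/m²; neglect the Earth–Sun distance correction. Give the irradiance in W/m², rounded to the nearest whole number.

1065 W/m²

cos θ_z = sin(-12.4°) sin(-14.2°) + cos(-12.4°) cos(-14.2°) cos(39.50°) = 0.0527 + 0.7306 = 0.7833.
Top-of-atmosphere irradiance = S₀ cos θ_z = 1360 × 0.7833 = 1065.29 W/m².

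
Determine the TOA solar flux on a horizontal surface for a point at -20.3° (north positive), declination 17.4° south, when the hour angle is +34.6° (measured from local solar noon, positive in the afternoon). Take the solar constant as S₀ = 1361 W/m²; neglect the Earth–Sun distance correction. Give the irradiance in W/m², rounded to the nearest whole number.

cos θ_z = sin(-20.3°) sin(-17.4°) + cos(-20.3°) cos(-17.4°) cos(34.60°) = 0.1037 + 0.7367 = 0.8404.
Top-of-atmosphere irradiance = S₀ cos θ_z = 1361 × 0.8404 = 1143.78 W/m².

1144 W/m²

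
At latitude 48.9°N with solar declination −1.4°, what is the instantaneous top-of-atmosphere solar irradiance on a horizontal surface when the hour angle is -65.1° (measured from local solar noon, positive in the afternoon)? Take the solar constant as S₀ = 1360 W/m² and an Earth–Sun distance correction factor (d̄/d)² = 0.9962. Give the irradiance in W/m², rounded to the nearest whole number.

cos θ_z = sin(48.9°) sin(-1.4°) + cos(48.9°) cos(-1.4°) cos(-65.10°) = -0.0184 + 0.2767 = 0.2583.
Top-of-atmosphere irradiance = S₀ (d̄/d)² cos θ_z = 1360 × 0.9962 × 0.2583 = 349.95 W/m².

350 W/m²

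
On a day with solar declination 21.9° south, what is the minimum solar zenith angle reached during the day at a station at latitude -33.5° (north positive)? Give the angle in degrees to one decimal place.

At local solar noon the hour angle is zero, so the zenith angle is |φ − δ| = |-33.5° − (-21.9°)| = 11.6°.

11.6°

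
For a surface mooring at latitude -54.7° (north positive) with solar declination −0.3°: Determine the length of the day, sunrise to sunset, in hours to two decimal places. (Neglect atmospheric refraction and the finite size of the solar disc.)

−tan φ tan δ = −(-1.4124)(-0.0052) = -0.0073; H_s = arccos(-0.0073) = 90.42°.
Day length = 2 H_s / 15° h⁻¹ = 180.84° / 15 = 12.056 h.

12.06 hours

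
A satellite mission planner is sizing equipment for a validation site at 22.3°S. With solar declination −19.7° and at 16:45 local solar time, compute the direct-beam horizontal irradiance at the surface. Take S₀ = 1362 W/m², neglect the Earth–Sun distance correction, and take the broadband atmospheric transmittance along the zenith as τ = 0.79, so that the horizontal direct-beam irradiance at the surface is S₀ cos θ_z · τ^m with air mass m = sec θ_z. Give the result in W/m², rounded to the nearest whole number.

Hour angle H = 15° × (16.75 − 12) = 71.25°.
cos θ_z = sin φ sin δ + cos φ cos δ cos H = (-0.3795)(-0.3371) + (0.9252)(0.9415)(0.3214) = 0.4079.
Air mass m = 1/cos θ_z = 1/0.4079 = 2.452; τ^m = 0.79^2.452 = 0.5610.
Surface direct beam = 1362 × 0.4079 × 0.5610 = 311.67 W/m².

312 W/m²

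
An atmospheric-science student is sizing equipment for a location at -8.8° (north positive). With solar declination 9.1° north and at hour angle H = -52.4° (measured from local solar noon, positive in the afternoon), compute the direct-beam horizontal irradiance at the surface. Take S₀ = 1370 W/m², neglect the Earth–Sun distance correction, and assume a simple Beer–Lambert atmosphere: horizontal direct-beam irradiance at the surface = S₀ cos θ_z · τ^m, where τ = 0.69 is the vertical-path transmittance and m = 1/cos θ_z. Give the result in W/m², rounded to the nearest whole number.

409 W/m²

cos θ_z = sin(-8.8°) sin(9.1°) + cos(-8.8°) cos(9.1°) cos(-52.40°) = -0.0242 + 0.5954 = 0.5712.
Air mass m = 1/cos θ_z = 1/0.5712 = 1.751; τ^m = 0.69^1.751 = 0.5222.
Surface direct beam = 1370 × 0.5712 × 0.5222 = 408.64 W/m².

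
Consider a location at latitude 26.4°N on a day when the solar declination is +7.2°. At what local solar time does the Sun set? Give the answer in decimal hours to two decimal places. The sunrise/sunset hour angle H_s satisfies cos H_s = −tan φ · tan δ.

18.24 h

−tan φ tan δ = −(0.4964)(0.1263) = -0.0627; H_s = arccos(-0.0627) = 93.59°.
Sunset is at 12 + H_s/15 = 12 + 6.239 = 18.239 h local solar time.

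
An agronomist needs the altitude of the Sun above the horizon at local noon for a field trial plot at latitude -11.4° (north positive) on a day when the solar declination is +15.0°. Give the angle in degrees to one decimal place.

At local solar noon the hour angle is zero, so the elevation is 90° − |φ − δ| = 90° − |-11.4° − (15.0°)| = 90° − 26.4° = 63.6°.

63.6°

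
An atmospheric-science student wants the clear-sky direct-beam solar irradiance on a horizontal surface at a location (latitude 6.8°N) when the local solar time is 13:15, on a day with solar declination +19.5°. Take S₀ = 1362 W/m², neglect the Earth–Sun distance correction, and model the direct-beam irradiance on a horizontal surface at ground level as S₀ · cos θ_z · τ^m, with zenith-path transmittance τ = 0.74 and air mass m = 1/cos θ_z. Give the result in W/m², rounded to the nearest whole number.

911 W/m²

Hour angle H = 15° × (13.25 − 12) = 18.75°.
cos θ_z = sin φ sin δ + cos φ cos δ cos H = (0.1184)(0.3338) + (0.9930)(0.9426)(0.9469) = 0.9258.
Air mass m = 1/cos θ_z = 1/0.9258 = 1.080; τ^m = 0.74^1.080 = 0.7224.
Surface direct beam = 1362 × 0.9258 × 0.7224 = 910.90 W/m².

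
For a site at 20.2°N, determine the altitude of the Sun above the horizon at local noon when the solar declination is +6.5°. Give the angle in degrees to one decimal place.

At local solar noon the hour angle is zero, so the elevation is 90° − |φ − δ| = 90° − |20.2° − (6.5°)| = 90° − 13.7° = 76.3°.

76.3°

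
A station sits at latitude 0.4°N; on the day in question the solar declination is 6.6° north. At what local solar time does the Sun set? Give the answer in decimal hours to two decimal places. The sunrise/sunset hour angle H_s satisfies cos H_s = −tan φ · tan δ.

18.00 h

cos H_s = −tan(0.4°) · tan(6.6°) = -0.0008, so H_s = arccos(-0.0008) = 90.05°.
Sunset is at 12 + H_s/15 = 12 + 6.003 = 18.003 h local solar time.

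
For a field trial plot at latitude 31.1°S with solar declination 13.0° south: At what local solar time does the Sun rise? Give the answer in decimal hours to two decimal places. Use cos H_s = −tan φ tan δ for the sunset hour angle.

5.47 h

The sunset hour angle satisfies cos H_s = −tan φ tan δ = -0.1393, giving H_s = 98.01°.
Sunrise is at 12 − H_s/15 = 12 − 6.534 = 5.466 h local solar time.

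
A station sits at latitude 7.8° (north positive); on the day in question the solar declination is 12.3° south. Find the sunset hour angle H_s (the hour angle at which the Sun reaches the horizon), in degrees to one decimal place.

−tan φ tan δ = −(0.1370)(-0.2180) = 0.0299; H_s = arccos(0.0299) = 88.29°.

88.3°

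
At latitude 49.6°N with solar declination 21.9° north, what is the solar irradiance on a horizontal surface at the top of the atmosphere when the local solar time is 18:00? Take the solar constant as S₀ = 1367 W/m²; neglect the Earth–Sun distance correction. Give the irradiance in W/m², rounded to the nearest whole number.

388 W/m²

Hour angle H = 15° × (18 − 12) = 90.00°.
cos θ_z = sin φ sin δ + cos φ cos δ cos H = (0.7615)(0.3730) + (0.6481)(0.9278)(0.0000) = 0.2840.
Top-of-atmosphere irradiance = S₀ cos θ_z = 1367 × 0.2840 = 388.23 W/m².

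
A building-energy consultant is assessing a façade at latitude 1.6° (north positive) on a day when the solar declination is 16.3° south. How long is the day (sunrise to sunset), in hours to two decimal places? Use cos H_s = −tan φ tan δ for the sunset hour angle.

11.94 hours

cos H_s = −tan(1.6°) · tan(-16.3°) = 0.0082, so H_s = arccos(0.0082) = 89.53°.
Day length = 2 H_s / 15° h⁻¹ = 179.06° / 15 = 11.937 h.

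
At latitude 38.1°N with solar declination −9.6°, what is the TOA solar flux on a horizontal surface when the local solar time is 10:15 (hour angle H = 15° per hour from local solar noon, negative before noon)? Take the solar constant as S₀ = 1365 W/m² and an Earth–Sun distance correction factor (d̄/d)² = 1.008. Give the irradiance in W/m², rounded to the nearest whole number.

816 W/m²

Hour angle H = 15° × (10.25 − 12) = -26.25°.
With φ = 38.1°, δ = -9.6°, H = -26.25°: sin φ sin δ = -0.1029, cos φ cos δ cos H = 0.6959, so cos θ_z = 0.5930.
Top-of-atmosphere irradiance = S₀ (d̄/d)² cos θ_z = 1365 × 1.008 × 0.5930 = 815.92 W/m².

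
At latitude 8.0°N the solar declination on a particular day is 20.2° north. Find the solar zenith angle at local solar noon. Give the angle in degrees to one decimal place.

At local solar noon the hour angle is zero, so the zenith angle is |φ − δ| = |8.0° − (20.2°)| = 12.2°.

12.2°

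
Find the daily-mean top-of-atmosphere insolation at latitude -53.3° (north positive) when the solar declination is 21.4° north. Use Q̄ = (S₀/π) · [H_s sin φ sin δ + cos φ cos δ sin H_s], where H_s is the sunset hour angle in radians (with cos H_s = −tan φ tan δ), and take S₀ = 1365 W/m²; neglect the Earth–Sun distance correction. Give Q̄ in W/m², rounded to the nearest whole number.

76 W/m²

−tan φ tan δ = −(-1.3416)(0.3919) = 0.5258; H_s = arccos(0.5258) = 58.28°. In radians, H_s = 1.0172.
H_s sin φ sin δ = 1.0172 × -0.8018 × 0.3649 = -0.2976.
cos φ cos δ sin H_s = 0.5976 × 0.9311 × 0.8506 = 0.4733.
Q̄ = (1365/π) × (-0.2976 + 0.4733) = 434.49 × 0.1757 = 76.34 W/m².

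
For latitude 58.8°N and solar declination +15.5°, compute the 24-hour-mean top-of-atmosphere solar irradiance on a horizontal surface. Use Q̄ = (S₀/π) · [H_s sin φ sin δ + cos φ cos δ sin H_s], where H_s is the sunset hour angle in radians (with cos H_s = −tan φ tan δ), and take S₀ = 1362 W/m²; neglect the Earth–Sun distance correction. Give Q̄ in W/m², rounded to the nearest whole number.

395 W/m²

−tan φ tan δ = −(1.6512)(0.2773) = -0.4579; H_s = arccos(-0.4579) = 117.25°. In radians, H_s = 2.0464.
H_s sin φ sin δ = 2.0464 × 0.8554 × 0.2672 = 0.4677.
cos φ cos δ sin H_s = 0.5180 × 0.9636 × 0.8890 = 0.4437.
Q̄ = (1362/π) × (0.4677 + 0.4437) = 433.54 × 0.9114 = 395.13 W/m².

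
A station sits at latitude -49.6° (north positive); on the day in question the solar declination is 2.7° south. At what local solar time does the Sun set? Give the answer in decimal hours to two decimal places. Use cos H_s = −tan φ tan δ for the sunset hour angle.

−tan φ tan δ = −(-1.1750)(-0.0472) = -0.0555; H_s = arccos(-0.0555) = 93.18°.
Sunset is at 12 + H_s/15 = 12 + 6.212 = 18.212 h local solar time.

18.21 h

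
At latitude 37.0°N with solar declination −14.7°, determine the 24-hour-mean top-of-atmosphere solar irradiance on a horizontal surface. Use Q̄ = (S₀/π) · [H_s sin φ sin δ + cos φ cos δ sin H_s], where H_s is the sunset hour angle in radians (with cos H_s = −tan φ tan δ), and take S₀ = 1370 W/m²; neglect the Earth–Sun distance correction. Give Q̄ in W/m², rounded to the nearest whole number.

239 W/m²

−tan φ tan δ = −(0.7536)(-0.2623) = 0.1977; H_s = arccos(0.1977) = 78.60°. In radians, H_s = 1.3718.
H_s sin φ sin δ = 1.3718 × 0.6018 × -0.2538 = -0.2095.
cos φ cos δ sin H_s = 0.7986 × 0.9673 × 0.9803 = 0.7573.
Q̄ = (1370/π) × (-0.2095 + 0.7573) = 436.08 × 0.5478 = 238.88 W/m².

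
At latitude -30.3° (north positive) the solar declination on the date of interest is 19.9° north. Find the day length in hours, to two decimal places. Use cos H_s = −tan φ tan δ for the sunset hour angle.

10.37 hours

cos H_s = −tan(-30.3°) · tan(19.9°) = 0.2115, so H_s = arccos(0.2115) = 77.79°.
Day length = 2 H_s / 15° h⁻¹ = 155.58° / 15 = 10.372 h.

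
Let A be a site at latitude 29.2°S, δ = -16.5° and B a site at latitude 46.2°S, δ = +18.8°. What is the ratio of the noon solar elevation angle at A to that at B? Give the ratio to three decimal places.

3.092

A: 90° − |-29.2 − (-16.5)| = 77.30°.
B: 90° − |-46.2 − (18.8)| = 25.00°.
Ratio A/B = 77.3000 / 25.0000 = 3.0920.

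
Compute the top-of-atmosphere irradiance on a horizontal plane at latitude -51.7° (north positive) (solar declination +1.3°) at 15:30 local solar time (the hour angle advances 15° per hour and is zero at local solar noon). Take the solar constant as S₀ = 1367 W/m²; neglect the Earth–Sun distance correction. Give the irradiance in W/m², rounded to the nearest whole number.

491 W/m²

Hour angle H = 15° × (15.5 − 12) = 52.50°.
cos θ_z = sin(-51.7°) sin(1.3°) + cos(-51.7°) cos(1.3°) cos(52.50°) = -0.0178 + 0.3772 = 0.3594.
Top-of-atmosphere irradiance = S₀ cos θ_z = 1367 × 0.3594 = 491.30 W/m².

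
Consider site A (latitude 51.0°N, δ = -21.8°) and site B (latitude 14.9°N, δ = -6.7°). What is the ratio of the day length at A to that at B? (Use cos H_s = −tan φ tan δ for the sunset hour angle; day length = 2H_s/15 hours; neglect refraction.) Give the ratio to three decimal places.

A: H_s = arccos(−tan 51.0° · tan -21.8°) = 60.40°, so 2H_s/15 = 8.0533 h.
B: H_s = arccos(−tan 14.9° · tan -6.7°) = 88.21°, so 2H_s/15 = 11.7613 h.
Ratio A/B = 8.0533 / 11.7613 = 0.6847.

0.685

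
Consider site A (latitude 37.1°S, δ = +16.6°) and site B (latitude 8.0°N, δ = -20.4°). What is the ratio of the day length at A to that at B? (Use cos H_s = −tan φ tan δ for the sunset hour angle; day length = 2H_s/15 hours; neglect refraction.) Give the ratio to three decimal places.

A: H_s = arccos(−tan -37.1° · tan 16.6°) = 76.97°, so 2H_s/15 = 10.2627 h.
B: H_s = arccos(−tan 8.0° · tan -20.4°) = 87.00°, so 2H_s/15 = 11.6000 h.
Ratio A/B = 10.2627 / 11.6000 = 0.8847.

0.885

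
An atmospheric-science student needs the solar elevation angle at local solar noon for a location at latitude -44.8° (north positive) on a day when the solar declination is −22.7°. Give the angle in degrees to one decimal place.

At local solar noon the hour angle is zero, so the elevation is 90° − |φ − δ| = 90° − |-44.8° − (-22.7°)| = 90° − 22.1° = 67.9°.

67.9°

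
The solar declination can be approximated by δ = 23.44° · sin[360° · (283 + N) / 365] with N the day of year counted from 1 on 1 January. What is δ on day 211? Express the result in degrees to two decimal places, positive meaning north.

+18.66°

360 × (283 + 211) / 365 = 487.233°; sin(487.233°) = 0.7962.
δ = 23.44 × 0.7962 = 18.663° ≈ +18.66°.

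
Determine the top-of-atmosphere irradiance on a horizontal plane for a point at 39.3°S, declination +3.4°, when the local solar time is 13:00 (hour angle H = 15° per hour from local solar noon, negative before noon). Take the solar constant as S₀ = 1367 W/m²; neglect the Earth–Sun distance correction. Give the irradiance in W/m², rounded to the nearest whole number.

969 W/m²

Hour angle H = 15° × (13 − 12) = 15.00°.
cos θ_z = sin(-39.3°) sin(3.4°) + cos(-39.3°) cos(3.4°) cos(15.00°) = -0.0376 + 0.7462 = 0.7086.
Top-of-atmosphere irradiance = S₀ cos θ_z = 1367 × 0.7086 = 968.66 W/m².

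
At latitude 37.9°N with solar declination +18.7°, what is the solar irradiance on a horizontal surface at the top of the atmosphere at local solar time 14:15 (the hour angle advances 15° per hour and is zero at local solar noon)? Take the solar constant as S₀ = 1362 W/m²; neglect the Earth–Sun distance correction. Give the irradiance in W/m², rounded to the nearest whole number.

1115 W/m²

Hour angle H = 15° × (14.25 − 12) = 33.75°.
cos θ_z = sin(37.9°) sin(18.7°) + cos(37.9°) cos(18.7°) cos(33.75°) = 0.1969 + 0.6215 = 0.8184.
Top-of-atmosphere irradiance = S₀ cos θ_z = 1362 × 0.8184 = 1114.66 W/m².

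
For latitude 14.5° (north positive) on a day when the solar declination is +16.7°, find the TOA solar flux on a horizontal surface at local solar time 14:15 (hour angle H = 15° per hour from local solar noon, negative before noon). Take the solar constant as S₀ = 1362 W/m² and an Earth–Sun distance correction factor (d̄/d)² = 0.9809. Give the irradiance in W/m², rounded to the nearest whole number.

Hour angle H = 15° × (14.25 − 12) = 33.75°.
cos θ_z = sin(14.5°) sin(16.7°) + cos(14.5°) cos(16.7°) cos(33.75°) = 0.0719 + 0.7710 = 0.8429.
Top-of-atmosphere irradiance = S₀ (d̄/d)² cos θ_z = 1362 × 0.9809 × 0.8429 = 1126.10 W/m².

1126 W/m²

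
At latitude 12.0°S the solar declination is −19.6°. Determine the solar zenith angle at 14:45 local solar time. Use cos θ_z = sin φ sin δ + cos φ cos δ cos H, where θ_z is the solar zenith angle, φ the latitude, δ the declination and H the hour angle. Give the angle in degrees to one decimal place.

Hour angle H = 15° × (14.75 − 12) = 41.25°.
cos θ_z = sin(-12.0°) sin(-19.6°) + cos(-12.0°) cos(-19.6°) cos(41.25°) = 0.0697 + 0.6928 = 0.7625.
θ_z = arccos(0.7625) = 40.31°.

40.3°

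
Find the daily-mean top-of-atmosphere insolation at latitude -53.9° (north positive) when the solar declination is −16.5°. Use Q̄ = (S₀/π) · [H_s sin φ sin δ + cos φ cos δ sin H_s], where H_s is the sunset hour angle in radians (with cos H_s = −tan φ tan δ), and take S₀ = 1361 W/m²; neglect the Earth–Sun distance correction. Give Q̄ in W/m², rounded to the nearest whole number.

421 W/m²

−tan φ tan δ = −(-1.3713)(-0.2962) = -0.4062; H_s = arccos(-0.4062) = 113.97°. In radians, H_s = 1.9892.
H_s sin φ sin δ = 1.9892 × -0.8080 × -0.2840 = 0.4565.
cos φ cos δ sin H_s = 0.5892 × 0.9588 × 0.9137 = 0.5162.
Q̄ = (1361/π) × (0.4565 + 0.5162) = 433.22 × 0.9727 = 421.39 W/m².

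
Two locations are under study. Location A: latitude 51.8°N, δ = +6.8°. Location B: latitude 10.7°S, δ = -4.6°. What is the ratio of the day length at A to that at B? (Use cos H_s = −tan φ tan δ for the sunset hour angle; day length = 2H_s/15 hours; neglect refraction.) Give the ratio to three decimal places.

1.086

A: H_s = arccos(−tan 51.8° · tan 6.8°) = 98.72°, so 2H_s/15 = 13.1627 h.
B: H_s = arccos(−tan -10.7° · tan -4.6°) = 90.87°, so 2H_s/15 = 12.1160 h.
Ratio A/B = 13.1627 / 12.1160 = 1.0864.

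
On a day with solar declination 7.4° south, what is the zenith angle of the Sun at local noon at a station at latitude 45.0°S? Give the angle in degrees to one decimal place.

37.6°

At local solar noon the hour angle is zero, so the zenith angle is |φ − δ| = |-45.0° − (-7.4°)| = 37.6°.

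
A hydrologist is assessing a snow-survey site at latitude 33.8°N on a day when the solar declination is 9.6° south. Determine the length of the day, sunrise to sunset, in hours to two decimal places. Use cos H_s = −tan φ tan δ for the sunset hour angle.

11.13 hours

cos H_s = −tan(33.8°) · tan(-9.6°) = 0.1132, so H_s = arccos(0.1132) = 83.50°.
Day length = 2 H_s / 15° h⁻¹ = 167.00° / 15 = 11.133 h.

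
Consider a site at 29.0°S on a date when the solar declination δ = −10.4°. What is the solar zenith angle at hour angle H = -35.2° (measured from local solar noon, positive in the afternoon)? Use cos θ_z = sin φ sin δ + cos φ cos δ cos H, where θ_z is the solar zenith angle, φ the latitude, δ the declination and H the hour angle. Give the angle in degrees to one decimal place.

37.8°

With φ = -29.0°, δ = -10.4°, H = -35.20°: sin φ sin δ = 0.0875, cos φ cos δ cos H = 0.7029, so cos θ_z = 0.7904.
θ_z = arccos(0.7904) = 37.78°.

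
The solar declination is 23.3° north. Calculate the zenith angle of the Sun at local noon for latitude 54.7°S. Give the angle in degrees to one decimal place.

At local solar noon the hour angle is zero, so the zenith angle is |φ − δ| = |-54.7° − (23.3°)| = 78.0°.

78.0°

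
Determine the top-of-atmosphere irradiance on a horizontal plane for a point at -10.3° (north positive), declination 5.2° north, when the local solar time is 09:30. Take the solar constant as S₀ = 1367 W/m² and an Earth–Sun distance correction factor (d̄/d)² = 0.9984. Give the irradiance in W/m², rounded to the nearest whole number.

Hour angle H = 15° × (9.5 − 12) = -37.50°.
cos θ_z = sin φ sin δ + cos φ cos δ cos H = (-0.1788)(0.0906) + (0.9839)(0.9959)(0.7934) = 0.7612.
Top-of-atmosphere irradiance = S₀ (d̄/d)² cos θ_z = 1367 × 0.9984 × 0.7612 = 1038.90 W/m².

1039 W/m²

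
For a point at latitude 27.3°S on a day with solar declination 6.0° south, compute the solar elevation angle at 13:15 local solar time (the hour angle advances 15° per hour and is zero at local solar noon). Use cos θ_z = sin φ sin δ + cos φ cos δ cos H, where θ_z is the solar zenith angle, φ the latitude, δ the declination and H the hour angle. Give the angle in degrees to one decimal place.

Hour angle H = 15° × (13.25 − 12) = 18.75°.
cos θ_z = sin φ sin δ + cos φ cos δ cos H = (-0.4586)(-0.1045) + (0.8886)(0.9945)(0.9469) = 0.8847.
θ_z = arccos(0.8847) = 27.79°, so the elevation is 90° − 27.79° = 62.21°.

62.2°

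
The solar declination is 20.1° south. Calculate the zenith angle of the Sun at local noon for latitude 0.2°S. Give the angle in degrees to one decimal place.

19.9°

At local solar noon the hour angle is zero, so the zenith angle is |φ − δ| = |-0.2° − (-20.1°)| = 19.9°.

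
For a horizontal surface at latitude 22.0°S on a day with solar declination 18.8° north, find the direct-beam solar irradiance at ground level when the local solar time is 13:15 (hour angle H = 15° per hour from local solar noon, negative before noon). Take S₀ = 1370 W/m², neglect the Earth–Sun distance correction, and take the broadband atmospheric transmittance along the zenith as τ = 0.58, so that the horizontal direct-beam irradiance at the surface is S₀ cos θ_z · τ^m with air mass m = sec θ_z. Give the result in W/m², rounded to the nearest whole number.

452 W/m²

Hour angle H = 15° × (13.25 − 12) = 18.75°.
With φ = -22.0°, δ = 18.8°, H = 18.75°: sin φ sin δ = -0.1207, cos φ cos δ cos H = 0.8311, so cos θ_z = 0.7104.
Air mass m = 1/cos θ_z = 1/0.7104 = 1.408; τ^m = 0.58^1.408 = 0.4644.
Surface direct beam = 1370 × 0.7104 × 0.4644 = 451.98 W/m².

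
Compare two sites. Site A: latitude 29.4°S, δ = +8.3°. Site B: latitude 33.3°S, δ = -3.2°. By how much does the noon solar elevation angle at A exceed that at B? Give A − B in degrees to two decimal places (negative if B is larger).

A: 90° − |-29.4 − (8.3)| = 52.30°.
B: 90° − |-33.3 − (-3.2)| = 59.90°.
A − B = 52.30 − 59.90 = -7.60°.

-7.60°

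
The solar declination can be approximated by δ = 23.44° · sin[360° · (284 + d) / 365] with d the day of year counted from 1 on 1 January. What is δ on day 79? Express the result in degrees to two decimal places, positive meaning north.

-0.81°

360 × (284 + 79) / 365 = 358.027°; sin(358.027°) = -0.0344.
δ = 23.44 × -0.0344 = -0.806° ≈ -0.81°.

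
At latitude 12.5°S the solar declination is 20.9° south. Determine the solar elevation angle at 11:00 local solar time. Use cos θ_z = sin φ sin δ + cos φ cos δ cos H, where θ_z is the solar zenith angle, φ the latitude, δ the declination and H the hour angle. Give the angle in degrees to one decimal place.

73.4°

Hour angle H = 15° × (11 − 12) = -15.00°.
cos θ_z = sin(-12.5°) sin(-20.9°) + cos(-12.5°) cos(-20.9°) cos(-15.00°) = 0.0772 + 0.8810 = 0.9582.
θ_z = arccos(0.9582) = 16.62°, so the elevation is 90° − 16.62° = 73.38°.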